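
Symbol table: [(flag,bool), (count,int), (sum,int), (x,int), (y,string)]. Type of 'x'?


Lookup 'x' → type int


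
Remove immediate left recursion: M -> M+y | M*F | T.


Left-recursive alternatives: M+y, M*F; non-recursive: T
Introduce M': M -> TM', M' -> +yM' | *FM' | ε


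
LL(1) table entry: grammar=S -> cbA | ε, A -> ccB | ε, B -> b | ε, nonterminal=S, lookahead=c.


For [S, c]: 'c' ∈ FIRST(cbA)
Entry: S -> cbA


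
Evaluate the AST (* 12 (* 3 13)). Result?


Evaluate inner: (* 3 13) = 39
Evaluate root: (* 12 39) = 468
Result: 468


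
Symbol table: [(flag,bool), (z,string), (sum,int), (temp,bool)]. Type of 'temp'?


Lookup 'temp' → type bool


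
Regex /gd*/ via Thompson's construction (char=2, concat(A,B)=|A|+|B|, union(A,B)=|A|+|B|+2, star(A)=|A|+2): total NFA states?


Syntax tree has 2 char leaf(s), 0 union(s), 1 star(s)
chars contribute 2×2 = 4; each union adds +2; each star adds +2
Total: 4 + 0 + 2 = 6 states


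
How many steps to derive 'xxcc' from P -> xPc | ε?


Derivation: P => xPc => xxPcc => xxcc
Steps: 3


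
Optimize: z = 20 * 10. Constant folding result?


20 * 10 = 200 at compile time
Optimized: z = 200


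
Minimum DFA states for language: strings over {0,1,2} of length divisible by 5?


Track length mod 5: states 0..4, accept at 0
Minimal DFA: 5 states


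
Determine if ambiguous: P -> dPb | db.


balanced d^n…b^n: each string has a unique parse
Unambiguous


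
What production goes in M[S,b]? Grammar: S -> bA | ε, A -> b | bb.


For [S, b]: 'b' ∈ FIRST(bA)
Entry: S -> bA


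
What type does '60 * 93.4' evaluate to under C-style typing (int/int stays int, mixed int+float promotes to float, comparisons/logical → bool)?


Operand types: int * float
Rule: mixed int/float promotes to float; int/int stays int
Result type: float


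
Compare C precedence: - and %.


'%' is multiplicative (level 10); '-' is additive (level 9)
Higher level binds tighter
'%' has higher precedence than '-'


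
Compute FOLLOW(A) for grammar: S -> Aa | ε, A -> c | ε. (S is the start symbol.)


$ ∈ FOLLOW(S). For each A -> αBβ: add FIRST(β)\{ε} to FOLLOW(B); if β nullable, add FOLLOW(A).
FOLLOW(A) = {a}


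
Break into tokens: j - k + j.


Scan left to right, longest-match per lexeme
Tokens: ID(j), OP(-), ID(k), OP(+), ID(j)


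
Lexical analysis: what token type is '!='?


Pattern: operator symbol
Type: OPERATOR


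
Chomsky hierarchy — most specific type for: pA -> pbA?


LHS has context (more than one symbol) and |LHS| ≤ |RHS|
Classification: Type 1 (Context-Sensitive)


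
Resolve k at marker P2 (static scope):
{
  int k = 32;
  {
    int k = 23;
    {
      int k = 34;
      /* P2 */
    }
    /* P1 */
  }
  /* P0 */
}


k declared in the same block as P2
k = 34


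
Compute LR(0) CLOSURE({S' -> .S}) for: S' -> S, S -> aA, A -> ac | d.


Start: S' -> .S
For each item with dot before a nonterminal B, add B -> .γ for every B-production
Closure: [S' -> .S, S -> .aA]


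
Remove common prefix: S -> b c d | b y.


Common prefix: 'b'
Factored: S -> b S', S' -> c d | y


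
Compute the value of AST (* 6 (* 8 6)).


Evaluate inner: (* 8 6) = 48
Evaluate root: (* 6 48) = 288
Result: 288


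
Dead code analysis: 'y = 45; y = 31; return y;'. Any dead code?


first assignment to y is overwritten before any read
Dead: 'y = 45'


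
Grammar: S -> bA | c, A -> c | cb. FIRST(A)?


Per alternative of A: FIRST(c) = {c}; FIRST(cb) = {c}
FIRST(A) = {c}


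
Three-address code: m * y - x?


Break into single-operator statements:
t1 = m * y
t2 = t1 - x


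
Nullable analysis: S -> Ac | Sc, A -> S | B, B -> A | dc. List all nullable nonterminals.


A nonterminal is nullable iff some alternative derives ε (directly, or every symbol in it is nullable)
Nullable: {}


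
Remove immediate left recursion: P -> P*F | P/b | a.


Left-recursive alternatives: P*F, P/b; non-recursive: a
Introduce P': P -> aP', P' -> *FP' | /bP' | ε


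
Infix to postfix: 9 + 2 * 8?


* has higher precedence, evaluate 2*8 first
Postfix: 9 2 8 * +


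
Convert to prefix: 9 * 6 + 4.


left-to-right (same/higher precedence on left): tree is (+ (* 9 6) 4)
Prefix: + * 9 6 4


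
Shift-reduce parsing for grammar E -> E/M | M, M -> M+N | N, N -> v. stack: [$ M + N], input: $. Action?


handle 'M+N' on top
Action: reduce (M -> M+N)


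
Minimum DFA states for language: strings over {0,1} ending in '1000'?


Track the longest suffix of input matching a prefix of '1000': 5 classes (prefixes of length 0..4)
Minimal DFA: 5 states


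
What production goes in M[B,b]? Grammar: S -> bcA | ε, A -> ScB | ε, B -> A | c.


For [B, b]: 'b' ∈ FIRST(A)
Entry: B -> A


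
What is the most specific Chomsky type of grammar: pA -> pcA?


LHS has context (more than one symbol) and |LHS| ≤ |RHS|
Classification: Type 1 (Context-Sensitive)


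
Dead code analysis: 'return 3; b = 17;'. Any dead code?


statement follows a return and is unreachable
Dead: 'b = 17'


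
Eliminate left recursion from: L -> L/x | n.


Left-recursive alternatives: L/x; non-recursive: n
Introduce L': L -> nL', L' -> /xL' | ε


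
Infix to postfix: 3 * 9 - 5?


Left to right (same or higher precedence on left)
Postfix: 3 9 * 5 -


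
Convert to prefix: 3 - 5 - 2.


left-to-right (same/higher precedence on left): tree is (- (- 3 5) 2)
Prefix: - - 3 5 2


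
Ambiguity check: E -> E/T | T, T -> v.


precedence layered via separate nonterminal T: deterministic
Unambiguous


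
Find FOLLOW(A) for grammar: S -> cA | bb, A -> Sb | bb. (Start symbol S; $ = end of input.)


$ ∈ FOLLOW(S). For each A -> αBβ: add FIRST(β)\{ε} to FOLLOW(B); if β nullable, add FOLLOW(A).
FOLLOW(A) = {$, b}


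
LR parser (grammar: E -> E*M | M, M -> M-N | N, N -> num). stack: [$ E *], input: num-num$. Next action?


no handle ('E*' is not any RHS); shift 'num'
Action: shift


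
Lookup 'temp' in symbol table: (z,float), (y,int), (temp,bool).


Lookup 'temp' → type bool


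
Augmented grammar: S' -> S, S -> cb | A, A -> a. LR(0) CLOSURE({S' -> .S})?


Start: S' -> .S
For each item with dot before a nonterminal B, add B -> .γ for every B-production
Closure: [S' -> .S, S -> .cb, S -> .A, A -> .a]


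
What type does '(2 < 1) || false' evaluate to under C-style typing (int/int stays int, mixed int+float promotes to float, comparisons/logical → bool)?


Operand types: bool || bool
Rule: logical operators take bool operands and yield bool
Result type: bool


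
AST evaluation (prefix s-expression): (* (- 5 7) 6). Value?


Evaluate inner: (- 5 7) = -2
Evaluate root: (* -2 6) = -12
Result: -12


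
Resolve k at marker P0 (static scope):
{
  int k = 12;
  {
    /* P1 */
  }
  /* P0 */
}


k declared in the same block as P0
k = 12


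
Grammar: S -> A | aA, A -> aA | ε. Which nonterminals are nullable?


A nonterminal is nullable iff some alternative derives ε (directly, or every symbol in it is nullable)
Nullable: {A, S}


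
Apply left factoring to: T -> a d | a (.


Common prefix: 'a'
Factored: T -> a T', T' -> d | (


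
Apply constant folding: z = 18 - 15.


18 - 15 = 3 at compile time
Optimized: z = 3


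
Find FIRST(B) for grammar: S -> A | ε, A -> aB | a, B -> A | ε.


Per alternative of B: FIRST(A) = {a}; FIRST(ε) = {ε}
FIRST(B) = {a, ε}


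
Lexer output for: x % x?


Scan left to right, longest-match per lexeme
Tokens: ID(x), OP(%), ID(x)


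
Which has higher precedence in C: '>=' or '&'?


'>=' is relational (level 7); '&' is bitwise AND (level 5)
Higher level binds tighter
'>=' has higher precedence than '&'


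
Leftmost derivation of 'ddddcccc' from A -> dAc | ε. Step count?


Derivation: A => dAc => ddAcc => dddAccc => ddddAcccc => ddddcccc
Steps: 5


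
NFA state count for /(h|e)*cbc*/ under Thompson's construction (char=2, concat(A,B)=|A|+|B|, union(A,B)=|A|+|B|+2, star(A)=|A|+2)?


Syntax tree has 5 char leaf(s), 1 union(s), 2 star(s)
chars contribute 5×2 = 10; each union adds +2; each star adds +2
Total: 10 + 2 + 4 = 16 states


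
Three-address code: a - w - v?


Break into single-operator statements:
t1 = a - w
t2 = t1 - v


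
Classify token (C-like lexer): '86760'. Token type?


Pattern: digits only
Type: INTEGER_LITERAL


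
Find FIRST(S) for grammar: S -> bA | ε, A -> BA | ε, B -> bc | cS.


Per alternative of S: FIRST(bA) = {b}; FIRST(ε) = {ε}
FIRST(S) = {b, ε}


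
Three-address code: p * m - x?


Break into single-operator statements:
t1 = p * m
t2 = t1 - x


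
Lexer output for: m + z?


Scan left to right, longest-match per lexeme
Tokens: ID(m), OP(+), ID(z)


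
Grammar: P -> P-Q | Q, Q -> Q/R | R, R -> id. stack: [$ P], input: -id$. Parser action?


shift '-' to continue P -> P-Q
Action: shift


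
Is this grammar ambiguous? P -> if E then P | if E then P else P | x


dangling else: 'if E then if E then x else x' parses two ways
Ambiguous


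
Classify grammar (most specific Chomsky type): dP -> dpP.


LHS has context (more than one symbol) and |LHS| ≤ |RHS|
Classification: Type 1 (Context-Sensitive)


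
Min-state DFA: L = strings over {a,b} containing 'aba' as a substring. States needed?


KMP-style automaton: 3 progress states + 1 absorbing accept = 4
Minimal DFA: 4 states


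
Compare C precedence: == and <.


'<' is relational (level 7); '==' is equality (level 6)
Higher level binds tighter
'<' has higher precedence than '=='


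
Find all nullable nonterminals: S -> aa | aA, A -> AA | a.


A nonterminal is nullable iff some alternative derives ε (directly, or every symbol in it is nullable)
Nullable: {}


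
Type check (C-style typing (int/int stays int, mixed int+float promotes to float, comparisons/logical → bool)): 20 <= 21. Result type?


Operand types: int <= int
Rule: comparison yields bool
Result type: bool


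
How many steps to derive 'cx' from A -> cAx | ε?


Derivation: A => cAx => cx
Steps: 2


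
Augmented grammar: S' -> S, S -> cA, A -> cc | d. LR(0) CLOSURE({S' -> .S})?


Start: S' -> .S
For each item with dot before a nonterminal B, add B -> .γ for every B-production
Closure: [S' -> .S, S -> .cA]


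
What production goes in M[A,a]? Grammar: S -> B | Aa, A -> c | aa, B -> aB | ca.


For [A, a]: 'a' ∈ FIRST(aa)
Entry: A -> aa


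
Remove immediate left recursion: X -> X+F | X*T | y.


Left-recursive alternatives: X+F, X*T; non-recursive: y
Introduce X': X -> yX', X' -> +FX' | *TX' | ε


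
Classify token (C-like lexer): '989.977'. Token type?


Pattern: digits with a decimal point
Type: FLOAT_LITERAL


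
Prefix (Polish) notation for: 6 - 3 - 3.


left-to-right (same/higher precedence on left): tree is (- (- 6 3) 3)
Prefix: - - 6 3 3


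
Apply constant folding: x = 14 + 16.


14 + 16 = 30 at compile time
Optimized: x = 30


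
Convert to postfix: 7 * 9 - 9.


Left to right (same or higher precedence on left)
Postfix: 7 9 * 9 -


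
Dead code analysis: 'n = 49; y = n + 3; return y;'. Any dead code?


n is read by y's definition; y is returned
No dead code


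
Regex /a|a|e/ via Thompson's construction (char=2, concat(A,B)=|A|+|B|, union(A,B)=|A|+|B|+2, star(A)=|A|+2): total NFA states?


Syntax tree has 3 char leaf(s), 2 union(s), 0 star(s)
chars contribute 3×2 = 6; each union adds +2; each star adds +2
Total: 6 + 4 + 0 = 10 states


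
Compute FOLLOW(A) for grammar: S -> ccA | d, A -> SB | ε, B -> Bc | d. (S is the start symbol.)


$ ∈ FOLLOW(S). For each A -> αBβ: add FIRST(β)\{ε} to FOLLOW(B); if β nullable, add FOLLOW(A).
FOLLOW(A) = {$, d}


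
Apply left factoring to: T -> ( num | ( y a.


Common prefix: '('
Factored: T -> ( T', T' -> num | y a


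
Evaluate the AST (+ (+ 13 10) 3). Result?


Evaluate inner: (+ 13 10) = 23
Evaluate root: (+ 23 3) = 26
Result: 26


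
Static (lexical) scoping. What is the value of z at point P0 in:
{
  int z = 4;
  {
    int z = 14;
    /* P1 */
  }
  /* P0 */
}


z declared in the same block as P0
z = 4


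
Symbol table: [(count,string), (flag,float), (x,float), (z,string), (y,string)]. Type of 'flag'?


Lookup 'flag' → type float


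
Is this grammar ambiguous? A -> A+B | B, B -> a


precedence layered via separate nonterminal B: deterministic
Unambiguous


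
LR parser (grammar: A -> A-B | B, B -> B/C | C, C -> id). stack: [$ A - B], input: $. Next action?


handle 'A-B' on top; lookahead ∈ FOLLOW(A) = {-, $}
Action: reduce (A -> A-B)


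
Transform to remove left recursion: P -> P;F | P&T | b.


Left-recursive alternatives: P;F, P&T; non-recursive: b
Introduce P': P -> bP', P' -> ;FP' | &TP' | ε


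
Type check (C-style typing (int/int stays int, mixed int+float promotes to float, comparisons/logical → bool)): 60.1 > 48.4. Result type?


Operand types: float > float
Rule: comparison yields bool
Result type: bool


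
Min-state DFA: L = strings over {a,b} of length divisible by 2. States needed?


Track length mod 2: states 0..1, accept at 0
Minimal DFA: 2 states


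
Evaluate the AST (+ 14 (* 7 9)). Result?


Evaluate inner: (* 7 9) = 63
Evaluate root: (+ 14 63) = 77
Result: 77


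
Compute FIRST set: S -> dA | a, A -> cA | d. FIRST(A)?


Per alternative of A: FIRST(cA) = {c}; FIRST(d) = {d}
FIRST(A) = {c, d}


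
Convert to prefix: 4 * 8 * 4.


left-to-right (same/higher precedence on left): tree is (* (* 4 8) 4)
Prefix: * * 4 8 4


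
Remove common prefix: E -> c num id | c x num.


Common prefix: 'c'
Factored: E -> c E', E' -> num id | x num


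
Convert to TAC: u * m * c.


Break into single-operator statements:
t1 = u * m
t2 = t1 * c


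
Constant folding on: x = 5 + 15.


5 + 15 = 20 at compile time
Optimized: x = 20


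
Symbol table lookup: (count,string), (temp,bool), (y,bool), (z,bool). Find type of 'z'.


Lookup 'z' → type bool


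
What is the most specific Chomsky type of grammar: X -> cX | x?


Right-linear: every RHS is a terminal or a terminal followed by one nonterminal
Classification: Type 3 (Regular)


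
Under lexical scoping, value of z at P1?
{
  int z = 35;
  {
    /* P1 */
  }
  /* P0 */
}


P1's block does not declare z; resolves to the enclosing declaration at depth 0
z = 35


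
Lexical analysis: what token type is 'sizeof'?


Pattern: reserved word
Type: KEYWORD


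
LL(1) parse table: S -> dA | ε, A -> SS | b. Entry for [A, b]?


For [A, b]: 'b' ∈ FIRST(b)
Entry: A -> b


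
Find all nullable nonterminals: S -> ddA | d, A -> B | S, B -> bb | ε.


A nonterminal is nullable iff some alternative derives ε (directly, or every symbol in it is nullable)
Nullable: {A, B}


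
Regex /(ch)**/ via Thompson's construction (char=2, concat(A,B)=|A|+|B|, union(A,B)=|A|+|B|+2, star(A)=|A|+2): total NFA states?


Syntax tree has 2 char leaf(s), 0 union(s), 2 star(s)
chars contribute 2×2 = 4; each union adds +2; each star adds +2
Total: 4 + 0 + 4 = 8 states


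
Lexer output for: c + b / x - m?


Scan left to right, longest-match per lexeme
Tokens: ID(c), OP(+), ID(b), OP(/), ID(x), OP(-), ID(m)


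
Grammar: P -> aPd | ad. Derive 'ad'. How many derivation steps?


Derivation: P => ad
Steps: 1


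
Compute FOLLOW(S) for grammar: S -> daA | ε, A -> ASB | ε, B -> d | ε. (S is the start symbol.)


$ ∈ FOLLOW(S). For each A -> αBβ: add FIRST(β)\{ε} to FOLLOW(B); if β nullable, add FOLLOW(A).
FOLLOW(S) = {$, d}


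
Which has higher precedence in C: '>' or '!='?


'>' is relational (level 7); '!=' is equality (level 6)
Higher level binds tighter
'>' has higher precedence than '!='


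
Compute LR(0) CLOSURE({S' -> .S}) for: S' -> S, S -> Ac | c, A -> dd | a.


Start: S' -> .S
For each item with dot before a nonterminal B, add B -> .γ for every B-production
Closure: [S' -> .S, S -> .Ac, S -> .c, A -> .dd, A -> .a]


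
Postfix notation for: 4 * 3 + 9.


Left to right (same or higher precedence on left)
Postfix: 4 3 * 9 +


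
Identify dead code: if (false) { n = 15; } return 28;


condition is constant false, so the whole block is unreachable
Dead: 'if (false) { n = 15; }'


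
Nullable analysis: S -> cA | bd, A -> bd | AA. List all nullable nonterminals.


A nonterminal is nullable iff some alternative derives ε (directly, or every symbol in it is nullable)
Nullable: {}


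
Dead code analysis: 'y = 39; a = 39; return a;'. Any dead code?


y is assigned but never read
Dead: 'y = 39'


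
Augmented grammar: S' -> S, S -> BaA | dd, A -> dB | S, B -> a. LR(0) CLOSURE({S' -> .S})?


Start: S' -> .S
For each item with dot before a nonterminal B, add B -> .γ for every B-production
Closure: [S' -> .S, S -> .BaA, S -> .dd, B -> .a]


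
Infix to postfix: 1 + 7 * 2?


* has higher precedence, evaluate 7*2 first
Postfix: 1 7 2 * +


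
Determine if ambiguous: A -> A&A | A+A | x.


'x&x+x' has two parse trees (no precedence encoded between & and +)
Ambiguous


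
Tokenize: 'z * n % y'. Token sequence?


Scan left to right, longest-match per lexeme
Tokens: ID(z), OP(*), ID(n), OP(%), ID(y)


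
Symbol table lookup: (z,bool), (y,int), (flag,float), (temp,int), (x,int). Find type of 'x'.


Lookup 'x' → type int


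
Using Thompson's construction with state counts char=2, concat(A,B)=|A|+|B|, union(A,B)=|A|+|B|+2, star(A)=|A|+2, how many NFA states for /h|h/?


Syntax tree has 2 char leaf(s), 1 union(s), 0 star(s)
chars contribute 2×2 = 4; each union adds +2; each star adds +2
Total: 4 + 2 + 0 = 6 states


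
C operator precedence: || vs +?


'+' is additive (level 9); '||' is logical OR (level 1)
Higher level binds tighter
'+' has higher precedence than '||'


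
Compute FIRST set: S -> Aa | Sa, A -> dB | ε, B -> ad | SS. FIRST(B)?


Per alternative of B: FIRST(ad) = {a}; FIRST(SS) = {a, d}
FIRST(B) = {a, d}


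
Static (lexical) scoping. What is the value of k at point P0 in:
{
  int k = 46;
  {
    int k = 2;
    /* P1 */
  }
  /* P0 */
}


k declared in the same block as P0
k = 46


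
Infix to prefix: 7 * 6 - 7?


left-to-right (same/higher precedence on left): tree is (- (* 7 6) 7)
Prefix: - * 7 6 7


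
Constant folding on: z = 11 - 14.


11 - 14 = -3 at compile time
Optimized: z = -3


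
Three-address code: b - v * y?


Break into single-operator statements:
t1 = v * y
t2 = b - t1


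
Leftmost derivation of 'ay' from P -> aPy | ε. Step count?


Derivation: P => aPy => ay
Steps: 2


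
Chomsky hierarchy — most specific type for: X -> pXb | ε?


Single nonterminal LHS, but p^n b^n is not regular
Classification: Type 2 (Context-Free)


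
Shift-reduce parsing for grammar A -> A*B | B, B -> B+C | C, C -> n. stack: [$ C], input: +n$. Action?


'C' (not preceded by B+) is the handle for B -> C
Action: reduce (B -> C)


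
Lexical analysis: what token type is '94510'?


Pattern: digits only
Type: INTEGER_LITERAL


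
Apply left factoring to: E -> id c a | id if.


Common prefix: 'id'
Factored: E -> id E', E' -> c a | if


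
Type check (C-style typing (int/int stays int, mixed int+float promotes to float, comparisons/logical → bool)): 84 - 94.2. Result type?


Operand types: int - float
Rule: mixed int/float promotes to float; int/int stays int
Result type: float


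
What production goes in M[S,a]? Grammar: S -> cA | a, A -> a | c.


For [S, a]: 'a' ∈ FIRST(a)
Entry: S -> a


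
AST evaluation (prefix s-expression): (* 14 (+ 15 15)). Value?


Evaluate inner: (+ 15 15) = 30
Evaluate root: (* 14 30) = 420
Result: 420


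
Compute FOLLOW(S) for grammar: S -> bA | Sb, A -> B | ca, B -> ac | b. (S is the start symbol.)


$ ∈ FOLLOW(S). For each A -> αBβ: add FIRST(β)\{ε} to FOLLOW(B); if β nullable, add FOLLOW(A).
FOLLOW(S) = {$, b}


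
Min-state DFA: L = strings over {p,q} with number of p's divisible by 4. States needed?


Track (count of p) mod 4: states 0..3, accept at 0
Minimal DFA: 4 states


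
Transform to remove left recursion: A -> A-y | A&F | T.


Left-recursive alternatives: A-y, A&F; non-recursive: T
Introduce A': A -> TA', A' -> -yA' | &FA' | ε


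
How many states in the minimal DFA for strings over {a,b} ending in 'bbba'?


Track the longest suffix of input matching a prefix of 'bbba': 5 classes (prefixes of length 0..4)
Minimal DFA: 5 states


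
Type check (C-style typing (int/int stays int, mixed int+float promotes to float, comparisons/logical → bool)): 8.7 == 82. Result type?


Operand types: float == int
Rule: comparison yields bool
Result type: bool


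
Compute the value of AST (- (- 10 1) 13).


Evaluate inner: (- 10 1) = 9
Evaluate root: (- 9 13) = -4
Result: -4


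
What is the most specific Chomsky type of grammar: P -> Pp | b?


Left-linear: every RHS is a terminal or one nonterminal followed by a terminal
Classification: Type 3 (Regular)


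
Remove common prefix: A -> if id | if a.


Common prefix: 'if'
Factored: A -> if A', A' -> id | a


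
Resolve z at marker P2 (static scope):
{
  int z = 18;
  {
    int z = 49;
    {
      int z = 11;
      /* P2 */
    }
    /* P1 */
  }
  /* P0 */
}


z declared in the same block as P2
z = 11


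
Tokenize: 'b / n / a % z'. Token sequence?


Scan left to right, longest-match per lexeme
Tokens: ID(b), OP(/), ID(n), OP(/), ID(a), OP(%), ID(z)


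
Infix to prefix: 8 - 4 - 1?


left-to-right (same/higher precedence on left): tree is (- (- 8 4) 1)
Prefix: - - 8 4 1


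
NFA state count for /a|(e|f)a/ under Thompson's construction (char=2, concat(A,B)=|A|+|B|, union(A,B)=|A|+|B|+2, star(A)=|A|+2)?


Syntax tree has 4 char leaf(s), 2 union(s), 0 star(s)
chars contribute 4×2 = 8; each union adds +2; each star adds +2
Total: 8 + 4 + 0 = 12 states


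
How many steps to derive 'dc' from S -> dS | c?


Derivation: S => dS => dc
Steps: 2


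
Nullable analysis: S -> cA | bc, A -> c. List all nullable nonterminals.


A nonterminal is nullable iff some alternative derives ε (directly, or every symbol in it is nullable)
Nullable: {}


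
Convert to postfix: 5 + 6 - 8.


Left to right (same or higher precedence on left)
Postfix: 5 6 + 8 -


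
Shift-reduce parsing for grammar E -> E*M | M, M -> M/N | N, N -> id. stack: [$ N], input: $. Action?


'N' (not preceded by M/) is the handle for M -> N
Action: reduce (M -> N)


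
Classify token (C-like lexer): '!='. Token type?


Pattern: operator symbol
Type: OPERATOR


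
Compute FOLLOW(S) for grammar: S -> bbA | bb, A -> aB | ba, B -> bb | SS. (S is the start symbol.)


$ ∈ FOLLOW(S). For each A -> αBβ: add FIRST(β)\{ε} to FOLLOW(B); if β nullable, add FOLLOW(A).
FOLLOW(S) = {$, b}


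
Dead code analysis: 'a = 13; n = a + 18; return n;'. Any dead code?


a is read by n's definition; n is returned
No dead code


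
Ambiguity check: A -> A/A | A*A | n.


'n/n*n' has two parse trees (no precedence encoded between / and *)
Ambiguous


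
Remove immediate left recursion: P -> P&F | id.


Left-recursive alternatives: P&F; non-recursive: id
Introduce P': P -> idP', P' -> &FP' | ε


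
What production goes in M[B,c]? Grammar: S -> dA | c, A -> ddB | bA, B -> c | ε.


For [B, c]: 'c' ∈ FIRST(c)
Entry: B -> c


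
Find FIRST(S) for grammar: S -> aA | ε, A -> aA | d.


Per alternative of S: FIRST(aA) = {a}; FIRST(ε) = {ε}
FIRST(S) = {a, ε}


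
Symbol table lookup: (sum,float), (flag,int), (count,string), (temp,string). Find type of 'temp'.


Lookup 'temp' → type string


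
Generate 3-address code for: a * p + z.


Break into single-operator statements:
t1 = a * p
t2 = t1 + z


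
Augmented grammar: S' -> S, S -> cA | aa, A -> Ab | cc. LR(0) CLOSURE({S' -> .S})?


Start: S' -> .S
For each item with dot before a nonterminal B, add B -> .γ for every B-production
Closure: [S' -> .S, S -> .cA, S -> .aa]


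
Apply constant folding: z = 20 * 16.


20 * 16 = 320 at compile time
Optimized: z = 320


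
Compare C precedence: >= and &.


'>=' is relational (level 7); '&' is bitwise AND (level 5)
Higher level binds tighter
'>=' has higher precedence than '&'


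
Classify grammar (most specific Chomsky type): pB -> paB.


LHS has context (more than one symbol) and |LHS| ≤ |RHS|
Classification: Type 1 (Context-Sensitive)


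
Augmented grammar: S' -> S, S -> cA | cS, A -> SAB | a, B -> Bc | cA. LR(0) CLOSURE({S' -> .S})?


Start: S' -> .S
For each item with dot before a nonterminal B, add B -> .γ for every B-production
Closure: [S' -> .S, S -> .cA, S -> .cS]


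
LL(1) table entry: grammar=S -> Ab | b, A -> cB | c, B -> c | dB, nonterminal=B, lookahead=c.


For [B, c]: 'c' ∈ FIRST(c)
Entry: B -> c


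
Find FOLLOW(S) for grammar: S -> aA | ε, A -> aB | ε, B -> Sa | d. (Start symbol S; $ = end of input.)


$ ∈ FOLLOW(S). For each A -> αBβ: add FIRST(β)\{ε} to FOLLOW(B); if β nullable, add FOLLOW(A).
FOLLOW(S) = {$, a}


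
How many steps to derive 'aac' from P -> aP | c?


Derivation: P => aP => aaP => aac
Steps: 3


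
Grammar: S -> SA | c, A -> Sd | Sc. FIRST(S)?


Per alternative of S: FIRST(SA) = {c}; FIRST(c) = {c}
FIRST(S) = {c}


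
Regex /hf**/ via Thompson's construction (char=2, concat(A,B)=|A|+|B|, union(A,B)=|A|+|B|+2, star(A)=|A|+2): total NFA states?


Syntax tree has 2 char leaf(s), 0 union(s), 2 star(s)
chars contribute 2×2 = 4; each union adds +2; each star adds +2
Total: 4 + 0 + 4 = 8 states


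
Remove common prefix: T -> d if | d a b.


Common prefix: 'd'
Factored: T -> d T', T' -> if | a b


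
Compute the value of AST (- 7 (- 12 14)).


Evaluate inner: (- 12 14) = -2
Evaluate root: (- 7 -2) = 9
Result: 9


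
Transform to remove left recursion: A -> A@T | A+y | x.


Left-recursive alternatives: A@T, A+y; non-recursive: x
Introduce A': A -> xA', A' -> @TA' | +yA' | ε


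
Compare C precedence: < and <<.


'<<' is shift (level 8); '<' is relational (level 7)
Higher level binds tighter
'<<' has higher precedence than '<'


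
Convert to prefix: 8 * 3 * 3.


left-to-right (same/higher precedence on left): tree is (* (* 8 3) 3)
Prefix: * * 8 3 3


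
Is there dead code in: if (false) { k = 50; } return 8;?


condition is constant false, so the whole block is unreachable
Dead: 'if (false) { k = 50; }'


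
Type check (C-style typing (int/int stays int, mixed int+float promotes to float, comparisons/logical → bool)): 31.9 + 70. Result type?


Operand types: float + int
Rule: mixed int/float promotes to float; int/int stays int
Result type: float


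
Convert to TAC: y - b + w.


Break into single-operator statements:
t1 = y - b
t2 = t1 + w


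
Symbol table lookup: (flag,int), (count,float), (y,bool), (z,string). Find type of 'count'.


Lookup 'count' → type float


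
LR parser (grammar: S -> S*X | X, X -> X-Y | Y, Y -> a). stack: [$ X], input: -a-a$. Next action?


shift '-' to continue X -> X-Y
Action: shift


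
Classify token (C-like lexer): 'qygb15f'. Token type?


Pattern: letter/underscore followed by alphanumerics, not a keyword
Type: IDENTIFIER


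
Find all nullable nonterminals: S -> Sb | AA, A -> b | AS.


A nonterminal is nullable iff some alternative derives ε (directly, or every symbol in it is nullable)
Nullable: {}


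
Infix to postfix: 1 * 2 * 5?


Left to right (same or higher precedence on left)
Postfix: 1 2 * 5 *


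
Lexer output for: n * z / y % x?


Scan left to right, longest-match per lexeme
Tokens: ID(n), OP(*), ID(z), OP(/), ID(y), OP(%), ID(x)


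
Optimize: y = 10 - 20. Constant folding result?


10 - 20 = -10 at compile time
Optimized: y = -10


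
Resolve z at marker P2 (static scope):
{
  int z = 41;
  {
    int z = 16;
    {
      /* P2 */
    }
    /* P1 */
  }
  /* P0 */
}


P2's block does not declare z; resolves to the enclosing declaration at depth 1
z = 16


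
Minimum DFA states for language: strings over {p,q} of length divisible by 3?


Track length mod 3: states 0..2, accept at 0
Minimal DFA: 3 states


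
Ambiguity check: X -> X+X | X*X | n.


'n+n*n' has two parse trees (no precedence encoded between + and *)
Ambiguous


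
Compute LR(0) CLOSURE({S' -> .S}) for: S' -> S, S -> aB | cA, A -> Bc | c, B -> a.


Start: S' -> .S
For each item with dot before a nonterminal B, add B -> .γ for every B-production
Closure: [S' -> .S, S -> .aB, S -> .cA]


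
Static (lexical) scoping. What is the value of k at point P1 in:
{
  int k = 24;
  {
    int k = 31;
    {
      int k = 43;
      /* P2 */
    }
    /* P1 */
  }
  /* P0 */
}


k declared in the same block as P1
k = 31


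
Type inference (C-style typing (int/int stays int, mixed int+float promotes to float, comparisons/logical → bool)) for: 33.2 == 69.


Operand types: float == int
Rule: comparison yields bool
Result type: bool


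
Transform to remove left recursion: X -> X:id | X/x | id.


Left-recursive alternatives: X:id, X/x; non-recursive: id
Introduce X': X -> idX', X' -> :idX' | /xX' | ε


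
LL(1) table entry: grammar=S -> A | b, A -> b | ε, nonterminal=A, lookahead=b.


For [A, b]: 'b' ∈ FIRST(b)
Entry: A -> b


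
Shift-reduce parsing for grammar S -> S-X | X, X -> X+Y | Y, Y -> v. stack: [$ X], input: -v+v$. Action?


lookahead ∉ {+} so X won't extend; reduce S -> X
Action: reduce (S -> X)


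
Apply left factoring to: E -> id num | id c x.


Common prefix: 'id'
Factored: E -> id E', E' -> num | c x


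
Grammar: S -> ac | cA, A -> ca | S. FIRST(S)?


Per alternative of S: FIRST(ac) = {a}; FIRST(cA) = {c}
FIRST(S) = {a, c}


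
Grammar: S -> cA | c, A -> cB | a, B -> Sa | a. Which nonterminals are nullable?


A nonterminal is nullable iff some alternative derives ε (directly, or every symbol in it is nullable)
Nullable: {}


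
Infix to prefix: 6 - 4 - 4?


left-to-right (same/higher precedence on left): tree is (- (- 6 4) 4)
Prefix: - - 6 4 4


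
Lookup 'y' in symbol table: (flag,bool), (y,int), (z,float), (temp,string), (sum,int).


Lookup 'y' → type int


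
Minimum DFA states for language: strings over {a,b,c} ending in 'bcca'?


Track the longest suffix of input matching a prefix of 'bcca': 5 classes (prefixes of length 0..4)
Minimal DFA: 5 states


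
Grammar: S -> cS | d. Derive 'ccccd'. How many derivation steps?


Derivation: S => cS => ccS => cccS => ccccS => ccccd
Steps: 5


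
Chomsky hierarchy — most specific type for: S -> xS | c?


Right-linear: every RHS is a terminal or a terminal followed by one nonterminal
Classification: Type 3 (Regular)


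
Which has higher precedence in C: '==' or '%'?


'%' is multiplicative (level 10); '==' is equality (level 6)
Higher level binds tighter
'%' has higher precedence than '=='


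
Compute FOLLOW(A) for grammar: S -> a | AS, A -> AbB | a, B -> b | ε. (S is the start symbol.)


$ ∈ FOLLOW(S). For each A -> αBβ: add FIRST(β)\{ε} to FOLLOW(B); if β nullable, add FOLLOW(A).
FOLLOW(A) = {a, b}


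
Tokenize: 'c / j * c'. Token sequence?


Scan left to right, longest-match per lexeme
Tokens: ID(c), OP(/), ID(j), OP(*), ID(c)


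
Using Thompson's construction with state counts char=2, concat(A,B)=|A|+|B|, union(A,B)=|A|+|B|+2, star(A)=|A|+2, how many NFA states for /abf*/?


Syntax tree has 3 char leaf(s), 0 union(s), 1 star(s)
chars contribute 3×2 = 6; each union adds +2; each star adds +2
Total: 6 + 0 + 2 = 8 states


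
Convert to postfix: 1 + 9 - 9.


Left to right (same or higher precedence on left)
Postfix: 1 9 + 9 -


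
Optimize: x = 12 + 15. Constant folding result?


12 + 15 = 27 at compile time
Optimized: x = 27


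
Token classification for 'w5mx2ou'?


Pattern: letter/underscore followed by alphanumerics, not a keyword
Type: IDENTIFIER


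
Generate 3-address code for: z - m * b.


Break into single-operator statements:
t1 = m * b
t2 = z - t1


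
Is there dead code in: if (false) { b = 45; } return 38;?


condition is constant false, so the whole block is unreachable
Dead: 'if (false) { b = 45; }'


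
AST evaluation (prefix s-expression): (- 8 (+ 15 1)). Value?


Evaluate inner: (+ 15 1) = 16
Evaluate root: (- 8 16) = -8
Result: -8


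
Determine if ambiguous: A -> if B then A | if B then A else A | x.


dangling else: 'if B then if B then x else x' parses two ways
Ambiguous


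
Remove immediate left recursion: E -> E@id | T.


Left-recursive alternatives: E@id; non-recursive: T
Introduce E': E -> TE', E' -> @idE' | ε


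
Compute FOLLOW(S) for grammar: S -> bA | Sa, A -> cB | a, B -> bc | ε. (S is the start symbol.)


$ ∈ FOLLOW(S). For each A -> αBβ: add FIRST(β)\{ε} to FOLLOW(B); if β nullable, add FOLLOW(A).
FOLLOW(S) = {$, a}


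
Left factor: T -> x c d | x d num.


Common prefix: 'x'
Factored: T -> x T', T' -> c d | d num


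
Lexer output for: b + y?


Scan left to right, longest-match per lexeme
Tokens: ID(b), OP(+), ID(y)


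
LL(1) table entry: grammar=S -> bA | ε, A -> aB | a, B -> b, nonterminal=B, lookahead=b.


For [B, b]: 'b' ∈ FIRST(b)
Entry: B -> b


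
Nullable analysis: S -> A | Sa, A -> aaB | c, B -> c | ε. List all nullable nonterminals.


A nonterminal is nullable iff some alternative derives ε (directly, or every symbol in it is nullable)
Nullable: {B}


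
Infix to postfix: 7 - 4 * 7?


* has higher precedence, evaluate 4*7 first
Postfix: 7 4 7 * -


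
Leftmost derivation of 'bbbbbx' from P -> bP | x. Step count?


Derivation: P => bP => bbP => bbbP => bbbbP => bbbbbP => bbbbbx
Steps: 6


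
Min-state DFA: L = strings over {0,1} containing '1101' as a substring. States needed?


KMP-style automaton: 4 progress states + 1 absorbing accept = 5
Minimal DFA: 5 states


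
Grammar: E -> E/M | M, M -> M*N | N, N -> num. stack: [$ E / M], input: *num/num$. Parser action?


'*' can extend M; shift to build M -> M*N
Action: shift


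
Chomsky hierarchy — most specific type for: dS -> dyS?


LHS has context (more than one symbol) and |LHS| ≤ |RHS|
Classification: Type 1 (Context-Sensitive)


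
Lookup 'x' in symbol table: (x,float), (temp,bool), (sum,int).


Lookup 'x' → type float


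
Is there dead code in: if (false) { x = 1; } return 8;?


condition is constant false, so the whole block is unreachable
Dead: 'if (false) { x = 1; }'


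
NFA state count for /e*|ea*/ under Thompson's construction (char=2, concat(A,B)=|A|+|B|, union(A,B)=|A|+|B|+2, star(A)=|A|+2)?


Syntax tree has 3 char leaf(s), 1 union(s), 2 star(s)
chars contribute 3×2 = 6; each union adds +2; each star adds +2
Total: 6 + 2 + 4 = 12 states


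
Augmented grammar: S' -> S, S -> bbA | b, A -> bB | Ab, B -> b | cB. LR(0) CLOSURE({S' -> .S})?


Start: S' -> .S
For each item with dot before a nonterminal B, add B -> .γ for every B-production
Closure: [S' -> .S, S -> .bbA, S -> .b]


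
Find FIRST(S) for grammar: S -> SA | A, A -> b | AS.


Per alternative of S: FIRST(SA) = {b}; FIRST(A) = {b}
FIRST(S) = {b}


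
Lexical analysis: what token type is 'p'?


Pattern: letter/underscore followed by alphanumerics, not a keyword
Type: IDENTIFIER


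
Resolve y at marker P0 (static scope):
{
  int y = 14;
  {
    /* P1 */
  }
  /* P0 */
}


y declared in the same block as P0
y = 14


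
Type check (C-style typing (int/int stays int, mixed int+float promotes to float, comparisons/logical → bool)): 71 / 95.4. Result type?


Operand types: int / float
Rule: mixed int/float promotes to float; int/int stays int
Result type: float


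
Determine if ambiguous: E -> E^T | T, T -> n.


precedence layered via separate nonterminal T: deterministic
Unambiguous


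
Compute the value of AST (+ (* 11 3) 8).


Evaluate inner: (* 11 3) = 33
Evaluate root: (+ 33 8) = 41
Result: 41


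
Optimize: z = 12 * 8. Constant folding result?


12 * 8 = 96 at compile time
Optimized: z = 96


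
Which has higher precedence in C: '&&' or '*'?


'*' is multiplicative (level 10); '&&' is logical AND (level 2)
Higher level binds tighter
'*' has higher precedence than '&&'


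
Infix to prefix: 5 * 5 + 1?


left-to-right (same/higher precedence on left): tree is (+ (* 5 5) 1)
Prefix: + * 5 5 1


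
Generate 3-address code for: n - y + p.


Break into single-operator statements:
t1 = n - y
t2 = t1 + p


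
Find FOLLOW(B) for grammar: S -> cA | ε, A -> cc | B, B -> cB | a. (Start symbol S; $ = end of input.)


$ ∈ FOLLOW(S). For each A -> αBβ: add FIRST(β)\{ε} to FOLLOW(B); if β nullable, add FOLLOW(A).
FOLLOW(B) = {$}


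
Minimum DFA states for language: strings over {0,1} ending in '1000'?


Track the longest suffix of input matching a prefix of '1000': 5 classes (prefixes of length 0..4)
Minimal DFA: 5 states


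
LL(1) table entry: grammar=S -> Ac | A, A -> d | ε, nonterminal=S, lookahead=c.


For [S, c]: 'c' ∈ FIRST(Ac)
Entry: S -> Ac


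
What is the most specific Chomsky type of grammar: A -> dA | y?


Right-linear: every RHS is a terminal or a terminal followed by one nonterminal
Classification: Type 3 (Regular)


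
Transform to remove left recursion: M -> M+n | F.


Left-recursive alternatives: M+n; non-recursive: F
Introduce M': M -> FM', M' -> +nM' | ε


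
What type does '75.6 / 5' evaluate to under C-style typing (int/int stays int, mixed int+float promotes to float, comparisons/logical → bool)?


Operand types: float / int
Rule: mixed int/float promotes to float; int/int stays int
Result type: float


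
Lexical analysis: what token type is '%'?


Pattern: operator symbol
Type: OPERATOR


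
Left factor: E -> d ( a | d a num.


Common prefix: 'd'
Factored: E -> d E', E' -> ( a | a num


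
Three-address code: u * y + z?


Break into single-operator statements:
t1 = u * y
t2 = t1 + z


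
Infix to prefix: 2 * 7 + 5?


left-to-right (same/higher precedence on left): tree is (+ (* 2 7) 5)
Prefix: + * 2 7 5


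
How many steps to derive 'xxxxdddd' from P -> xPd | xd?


Derivation: P => xPd => xxPdd => xxxPddd => xxxxdddd
Steps: 4


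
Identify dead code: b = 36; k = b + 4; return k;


b is read by k's definition; k is returned
No dead code


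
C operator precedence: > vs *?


'*' is multiplicative (level 10); '>' is relational (level 7)
Higher level binds tighter
'*' has higher precedence than '>'


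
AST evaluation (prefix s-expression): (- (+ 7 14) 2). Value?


Evaluate inner: (+ 7 14) = 21
Evaluate root: (- 21 2) = 19
Result: 19


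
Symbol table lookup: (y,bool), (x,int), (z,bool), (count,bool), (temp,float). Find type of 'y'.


Lookup 'y' → type bool


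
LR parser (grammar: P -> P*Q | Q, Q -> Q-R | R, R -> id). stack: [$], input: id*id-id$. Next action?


no handle on stack; shift 'id'
Action: shift


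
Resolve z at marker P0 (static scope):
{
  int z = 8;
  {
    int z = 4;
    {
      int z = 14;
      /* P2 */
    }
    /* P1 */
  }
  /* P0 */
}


z declared in the same block as P0
z = 8
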